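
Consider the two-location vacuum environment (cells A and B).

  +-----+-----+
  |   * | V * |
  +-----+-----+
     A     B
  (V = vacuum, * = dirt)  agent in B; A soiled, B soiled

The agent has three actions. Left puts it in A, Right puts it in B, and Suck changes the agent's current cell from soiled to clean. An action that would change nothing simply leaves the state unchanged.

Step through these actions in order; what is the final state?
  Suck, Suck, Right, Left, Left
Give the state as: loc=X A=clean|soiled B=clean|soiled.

loc=A A=soiled B=clean

Suck (#1): loc=B A=soiled B=clean
Suck (#2): loc=B A=soiled B=clean
Right (#3): loc=B A=soiled B=clean
Left (#4): loc=A A=soiled B=clean
Left (#5): loc=A A=soiled B=clean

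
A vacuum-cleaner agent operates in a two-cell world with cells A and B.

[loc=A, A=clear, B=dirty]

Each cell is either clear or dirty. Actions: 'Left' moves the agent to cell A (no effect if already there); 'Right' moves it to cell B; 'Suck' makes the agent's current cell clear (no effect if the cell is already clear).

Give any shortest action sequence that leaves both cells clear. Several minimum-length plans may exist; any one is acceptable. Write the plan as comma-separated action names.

Right, Suck

step 1/2 (Right): loc=B A=clear B=dirty
step 2/2 (Suck): loc=B A=clear B=clear
min 2: go B then Suck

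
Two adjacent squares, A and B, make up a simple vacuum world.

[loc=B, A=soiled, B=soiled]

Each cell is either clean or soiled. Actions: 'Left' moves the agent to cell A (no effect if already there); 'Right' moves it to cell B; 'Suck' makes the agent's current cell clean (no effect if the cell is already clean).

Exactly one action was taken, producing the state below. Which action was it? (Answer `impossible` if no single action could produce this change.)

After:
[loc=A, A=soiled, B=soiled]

try  Left: loc=A A=soiled B=soiled  ← match
try Right: loc=B A=soiled B=soiled
try  Suck: loc=B A=soiled B=clean

Left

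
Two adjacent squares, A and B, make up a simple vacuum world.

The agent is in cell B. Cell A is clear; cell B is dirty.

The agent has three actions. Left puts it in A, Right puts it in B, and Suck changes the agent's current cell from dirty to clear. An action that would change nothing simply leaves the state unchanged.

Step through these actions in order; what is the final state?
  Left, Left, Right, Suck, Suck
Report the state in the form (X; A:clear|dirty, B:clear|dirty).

1. Left → (A; A:clear, B:dirty)
2. Left → (A; A:clear, B:dirty)
3. Right → (B; A:clear, B:dirty)
4. Suck → (B; A:clear, B:clear)
5. Suck → (B; A:clear, B:clear)

(B; A:clear, B:clear)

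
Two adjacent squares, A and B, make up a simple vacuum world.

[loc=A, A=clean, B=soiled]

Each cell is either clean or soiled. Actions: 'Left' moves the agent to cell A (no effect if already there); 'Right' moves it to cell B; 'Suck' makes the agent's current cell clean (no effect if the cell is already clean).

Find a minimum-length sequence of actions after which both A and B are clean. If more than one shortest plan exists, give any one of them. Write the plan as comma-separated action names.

step 1/2 (Right): in B — A clean, B soiled
step 2/2 (Suck): in B — A clean, B clean
min 2: go B then Suck

Right, Suck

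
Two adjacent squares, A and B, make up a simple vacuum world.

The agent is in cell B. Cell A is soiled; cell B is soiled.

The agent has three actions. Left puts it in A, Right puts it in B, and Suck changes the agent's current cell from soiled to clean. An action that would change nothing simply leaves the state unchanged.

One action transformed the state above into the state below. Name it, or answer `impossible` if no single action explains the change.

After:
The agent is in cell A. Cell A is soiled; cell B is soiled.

try  Left: (A; A:soiled, B:soiled)  ← match
try Right: (B; A:soiled, B:soiled)
try  Suck: (B; A:soiled, B:clean)

Left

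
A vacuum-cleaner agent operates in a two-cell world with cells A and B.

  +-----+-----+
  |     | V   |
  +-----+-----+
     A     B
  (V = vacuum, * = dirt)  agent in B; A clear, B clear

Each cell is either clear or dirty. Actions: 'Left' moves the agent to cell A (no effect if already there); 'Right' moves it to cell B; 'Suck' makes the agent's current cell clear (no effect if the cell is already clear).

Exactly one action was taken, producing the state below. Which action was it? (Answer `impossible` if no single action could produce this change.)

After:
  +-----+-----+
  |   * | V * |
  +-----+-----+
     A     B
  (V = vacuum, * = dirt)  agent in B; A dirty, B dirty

try  Left: loc=A A=clear B=clear
try Right: loc=B A=clear B=clear
try  Suck: loc=B A=clear B=clear
no single action produces the after-state

impossible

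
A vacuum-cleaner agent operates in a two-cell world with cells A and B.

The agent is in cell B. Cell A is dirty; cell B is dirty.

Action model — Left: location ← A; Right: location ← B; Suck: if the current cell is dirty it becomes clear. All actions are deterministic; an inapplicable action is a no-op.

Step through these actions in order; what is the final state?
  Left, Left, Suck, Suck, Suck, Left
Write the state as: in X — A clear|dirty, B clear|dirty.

in A — A clear, B dirty

step 1/6 (Left): in A — A dirty, B dirty
step 2/6 (Left): in A — A dirty, B dirty
step 3/6 (Suck): in A — A clear, B dirty
step 4/6 (Suck): in A — A clear, B dirty
step 5/6 (Suck): in A — A clear, B dirty
step 6/6 (Left): in A — A clear, B dirty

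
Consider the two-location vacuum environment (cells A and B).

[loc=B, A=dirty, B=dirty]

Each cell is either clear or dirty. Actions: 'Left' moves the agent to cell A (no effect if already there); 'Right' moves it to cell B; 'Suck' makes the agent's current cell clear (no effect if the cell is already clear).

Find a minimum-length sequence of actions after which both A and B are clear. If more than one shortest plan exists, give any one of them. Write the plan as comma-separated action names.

Suck, Left, Suck

Suck (#1): <B|dirty|clear>
Left (#2): <A|dirty|clear>
Suck (#3): <A|clear|clear>
min 3: Suck B + move + Suck A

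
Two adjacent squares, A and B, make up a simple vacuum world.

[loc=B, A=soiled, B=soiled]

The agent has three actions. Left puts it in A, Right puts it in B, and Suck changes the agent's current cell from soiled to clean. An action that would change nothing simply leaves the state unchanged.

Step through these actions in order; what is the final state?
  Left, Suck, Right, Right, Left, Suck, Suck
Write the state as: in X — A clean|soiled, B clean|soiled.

Left (#1): in A — A soiled, B soiled
Suck (#2): in A — A clean, B soiled
Right (#3): in B — A clean, B soiled
Right (#4): in B — A clean, B soiled
Left (#5): in A — A clean, B soiled
Suck (#6): in A — A clean, B soiled
Suck (#7): in A — A clean, B soiled

in A — A clean, B soiled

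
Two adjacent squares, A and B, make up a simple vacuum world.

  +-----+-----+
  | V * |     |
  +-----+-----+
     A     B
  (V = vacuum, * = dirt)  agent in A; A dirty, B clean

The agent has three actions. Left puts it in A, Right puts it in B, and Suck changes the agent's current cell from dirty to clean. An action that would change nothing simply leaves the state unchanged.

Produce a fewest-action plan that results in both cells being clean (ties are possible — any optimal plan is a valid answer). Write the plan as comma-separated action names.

Suck

1) do Suck; now (A; A:clean, B:clean)
min 1: A is dirty, one Suck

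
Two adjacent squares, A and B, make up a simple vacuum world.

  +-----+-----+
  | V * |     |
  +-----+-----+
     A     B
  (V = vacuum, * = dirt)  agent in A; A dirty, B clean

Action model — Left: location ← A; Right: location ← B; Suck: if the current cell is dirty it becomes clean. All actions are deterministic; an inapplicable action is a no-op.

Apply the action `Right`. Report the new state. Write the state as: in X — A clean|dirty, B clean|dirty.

in B — A dirty, B clean

start: in A — A dirty, B clean
[1] after Right: in B — A dirty, B clean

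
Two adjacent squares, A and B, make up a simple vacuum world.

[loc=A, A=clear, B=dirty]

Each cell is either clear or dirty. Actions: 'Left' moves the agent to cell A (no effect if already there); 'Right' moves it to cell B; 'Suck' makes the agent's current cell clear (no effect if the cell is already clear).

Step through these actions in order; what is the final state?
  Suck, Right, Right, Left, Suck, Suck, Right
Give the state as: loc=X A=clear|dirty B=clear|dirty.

Suck (#1): loc=A A=clear B=dirty
Right (#2): loc=B A=clear B=dirty
Right (#3): loc=B A=clear B=dirty
Left (#4): loc=A A=clear B=dirty
Suck (#5): loc=A A=clear B=dirty
Suck (#6): loc=A A=clear B=dirty
Right (#7): loc=B A=clear B=dirty

loc=B A=clear B=dirty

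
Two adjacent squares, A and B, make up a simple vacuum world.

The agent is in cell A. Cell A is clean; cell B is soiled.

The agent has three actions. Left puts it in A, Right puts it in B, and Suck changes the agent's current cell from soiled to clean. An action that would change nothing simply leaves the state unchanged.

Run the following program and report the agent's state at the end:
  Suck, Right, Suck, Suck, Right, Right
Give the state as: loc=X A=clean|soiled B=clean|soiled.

t=1 Suck ⇒ loc=A A=clean B=soiled
t=2 Right ⇒ loc=B A=clean B=soiled
t=3 Suck ⇒ loc=B A=clean B=clean
t=4 Suck ⇒ loc=B A=clean B=clean
t=5 Right ⇒ loc=B A=clean B=clean
t=6 Right ⇒ loc=B A=clean B=clean

loc=B A=clean B=clean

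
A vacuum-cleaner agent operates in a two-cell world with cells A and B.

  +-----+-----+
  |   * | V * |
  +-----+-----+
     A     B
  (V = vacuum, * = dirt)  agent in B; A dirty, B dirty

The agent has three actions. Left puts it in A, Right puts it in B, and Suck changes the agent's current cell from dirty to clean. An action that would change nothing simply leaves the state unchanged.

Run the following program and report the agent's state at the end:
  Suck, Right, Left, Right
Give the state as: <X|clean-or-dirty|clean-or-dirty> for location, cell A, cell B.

step 1/4 (Suck): <B|dirty|clean>
step 2/4 (Right): <B|dirty|clean>
step 3/4 (Left): <A|dirty|clean>
step 4/4 (Right): <B|dirty|clean>

<B|dirty|clean>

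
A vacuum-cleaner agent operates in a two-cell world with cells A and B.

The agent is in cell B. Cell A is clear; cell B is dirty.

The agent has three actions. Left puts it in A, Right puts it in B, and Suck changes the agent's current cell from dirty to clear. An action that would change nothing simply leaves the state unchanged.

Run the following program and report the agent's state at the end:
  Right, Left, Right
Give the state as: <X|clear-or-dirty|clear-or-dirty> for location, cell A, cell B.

<B|clear|dirty>

1) do Right; now <B|clear|dirty>
2) do Left; now <A|clear|dirty>
3) do Right; now <B|clear|dirty>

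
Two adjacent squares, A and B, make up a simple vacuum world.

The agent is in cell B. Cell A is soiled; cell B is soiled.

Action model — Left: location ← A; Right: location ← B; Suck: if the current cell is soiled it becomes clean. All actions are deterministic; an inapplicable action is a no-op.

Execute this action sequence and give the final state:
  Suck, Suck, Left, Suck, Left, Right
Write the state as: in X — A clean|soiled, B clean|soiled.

in B — A clean, B clean

1) do Suck; now in B — A soiled, B clean
2) do Suck; now in B — A soiled, B clean
3) do Left; now in A — A soiled, B clean
4) do Suck; now in A — A clean, B clean
5) do Left; now in A — A clean, B clean
6) do Right; now in B — A clean, B clean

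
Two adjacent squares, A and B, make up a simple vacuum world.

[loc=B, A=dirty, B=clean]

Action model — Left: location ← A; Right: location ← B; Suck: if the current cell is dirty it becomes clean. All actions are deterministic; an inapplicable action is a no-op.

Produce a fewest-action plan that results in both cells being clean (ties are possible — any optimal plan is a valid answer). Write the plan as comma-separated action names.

1. Left → in A — A dirty, B clean
2. Suck → in A — A clean, B clean
min 2: go A then Suck

Left, Suck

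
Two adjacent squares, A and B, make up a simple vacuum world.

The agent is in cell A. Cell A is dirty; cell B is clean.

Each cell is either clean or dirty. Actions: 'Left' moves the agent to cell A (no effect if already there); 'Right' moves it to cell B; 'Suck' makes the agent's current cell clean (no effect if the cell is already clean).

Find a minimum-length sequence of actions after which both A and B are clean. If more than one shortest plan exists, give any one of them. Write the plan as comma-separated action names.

Suck

step 1/1 (Suck): loc=A A=clean B=clean
min 1: A is dirty, one Suck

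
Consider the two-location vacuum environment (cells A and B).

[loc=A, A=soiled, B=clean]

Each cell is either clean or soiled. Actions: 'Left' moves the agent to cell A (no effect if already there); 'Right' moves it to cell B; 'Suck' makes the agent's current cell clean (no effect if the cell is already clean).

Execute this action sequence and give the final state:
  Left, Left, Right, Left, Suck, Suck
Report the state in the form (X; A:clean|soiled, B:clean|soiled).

Left (#1): (A; A:soiled, B:clean)
Left (#2): (A; A:soiled, B:clean)
Right (#3): (B; A:soiled, B:clean)
Left (#4): (A; A:soiled, B:clean)
Suck (#5): (A; A:clean, B:clean)
Suck (#6): (A; A:clean, B:clean)

(A; A:clean, B:clean)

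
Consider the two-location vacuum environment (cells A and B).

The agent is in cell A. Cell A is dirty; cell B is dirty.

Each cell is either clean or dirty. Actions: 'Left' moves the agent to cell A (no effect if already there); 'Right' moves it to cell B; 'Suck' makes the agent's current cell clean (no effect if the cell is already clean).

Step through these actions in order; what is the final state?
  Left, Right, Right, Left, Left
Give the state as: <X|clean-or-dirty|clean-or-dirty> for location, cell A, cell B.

1. Left → <A|dirty|dirty>
2. Right → <B|dirty|dirty>
3. Right → <B|dirty|dirty>
4. Left → <A|dirty|dirty>
5. Left → <A|dirty|dirty>

<A|dirty|dirty>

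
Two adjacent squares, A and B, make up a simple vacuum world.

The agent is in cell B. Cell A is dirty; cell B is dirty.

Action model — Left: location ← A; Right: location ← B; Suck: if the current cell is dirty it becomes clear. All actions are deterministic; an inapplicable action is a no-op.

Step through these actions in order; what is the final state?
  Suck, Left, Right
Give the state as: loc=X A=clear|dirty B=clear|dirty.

1) do Suck; now loc=B A=dirty B=clear
2) do Left; now loc=A A=dirty B=clear
3) do Right; now loc=B A=dirty B=clear

loc=B A=dirty B=clear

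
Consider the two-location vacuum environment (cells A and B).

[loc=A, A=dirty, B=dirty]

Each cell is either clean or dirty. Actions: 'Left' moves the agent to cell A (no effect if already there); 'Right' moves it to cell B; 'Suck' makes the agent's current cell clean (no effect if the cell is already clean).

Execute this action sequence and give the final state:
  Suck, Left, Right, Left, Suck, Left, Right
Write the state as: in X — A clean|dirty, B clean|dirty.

1) do Suck; now in A — A clean, B dirty
2) do Left; now in A — A clean, B dirty
3) do Right; now in B — A clean, B dirty
4) do Left; now in A — A clean, B dirty
5) do Suck; now in A — A clean, B dirty
6) do Left; now in A — A clean, B dirty
7) do Right; now in B — A clean, B dirty

in B — A clean, B dirty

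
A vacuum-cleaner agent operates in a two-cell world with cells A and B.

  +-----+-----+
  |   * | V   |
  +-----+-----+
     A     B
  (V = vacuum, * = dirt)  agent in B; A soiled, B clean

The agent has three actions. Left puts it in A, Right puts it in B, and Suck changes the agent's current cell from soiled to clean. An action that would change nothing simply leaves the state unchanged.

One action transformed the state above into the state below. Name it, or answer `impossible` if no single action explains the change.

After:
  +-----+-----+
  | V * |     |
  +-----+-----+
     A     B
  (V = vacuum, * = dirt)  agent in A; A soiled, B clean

try  Left: (A; A:soiled, B:clean)  ← match
try Right: (B; A:soiled, B:clean)
try  Suck: (B; A:soiled, B:clean)

Left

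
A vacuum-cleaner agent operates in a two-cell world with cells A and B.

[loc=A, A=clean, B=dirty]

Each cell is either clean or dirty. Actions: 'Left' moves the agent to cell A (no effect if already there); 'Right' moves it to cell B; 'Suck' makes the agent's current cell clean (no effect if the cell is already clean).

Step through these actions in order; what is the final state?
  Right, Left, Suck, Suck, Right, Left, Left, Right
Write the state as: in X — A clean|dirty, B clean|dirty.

in B — A clean, B dirty

1. Right → in B — A clean, B dirty
2. Left → in A — A clean, B dirty
3. Suck → in A — A clean, B dirty
4. Suck → in A — A clean, B dirty
5. Right → in B — A clean, B dirty
6. Left → in A — A clean, B dirty
7. Left → in A — A clean, B dirty
8. Right → in B — A clean, B dirty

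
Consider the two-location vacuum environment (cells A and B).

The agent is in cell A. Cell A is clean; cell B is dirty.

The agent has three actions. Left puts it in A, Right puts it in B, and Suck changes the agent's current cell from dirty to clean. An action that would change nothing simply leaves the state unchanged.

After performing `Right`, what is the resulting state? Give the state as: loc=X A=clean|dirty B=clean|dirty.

loc=B A=clean B=dirty

start: loc=A A=clean B=dirty
1) do Right; now loc=B A=clean B=dirty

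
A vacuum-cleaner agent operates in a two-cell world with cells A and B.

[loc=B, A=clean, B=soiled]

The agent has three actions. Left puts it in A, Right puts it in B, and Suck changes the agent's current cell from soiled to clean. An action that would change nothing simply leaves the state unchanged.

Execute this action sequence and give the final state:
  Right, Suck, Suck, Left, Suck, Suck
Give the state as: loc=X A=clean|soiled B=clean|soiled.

1) do Right; now loc=B A=clean B=soiled
2) do Suck; now loc=B A=clean B=clean
3) do Suck; now loc=B A=clean B=clean
4) do Left; now loc=A A=clean B=clean
5) do Suck; now loc=A A=clean B=clean
6) do Suck; now loc=A A=clean B=clean

loc=A A=clean B=clean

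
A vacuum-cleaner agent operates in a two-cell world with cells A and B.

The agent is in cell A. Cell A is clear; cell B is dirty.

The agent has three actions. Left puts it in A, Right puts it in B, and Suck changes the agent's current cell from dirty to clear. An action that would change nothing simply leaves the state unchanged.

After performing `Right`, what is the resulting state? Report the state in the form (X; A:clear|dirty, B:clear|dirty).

start: (A; A:clear, B:dirty)
step 1/1 (Right): (B; A:clear, B:dirty)

(B; A:clear, B:dirty)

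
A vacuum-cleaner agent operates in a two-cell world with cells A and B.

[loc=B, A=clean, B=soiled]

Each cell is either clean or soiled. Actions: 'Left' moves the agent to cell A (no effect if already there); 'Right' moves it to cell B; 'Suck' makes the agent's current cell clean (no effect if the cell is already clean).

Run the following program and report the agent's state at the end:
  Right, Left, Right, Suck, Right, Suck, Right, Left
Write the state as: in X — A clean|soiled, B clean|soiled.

in A — A clean, B clean

1. Right → in B — A clean, B soiled
2. Left → in A — A clean, B soiled
3. Right → in B — A clean, B soiled
4. Suck → in B — A clean, B clean
5. Right → in B — A clean, B clean
6. Suck → in B — A clean, B clean
7. Right → in B — A clean, B clean
8. Left → in A — A clean, B clean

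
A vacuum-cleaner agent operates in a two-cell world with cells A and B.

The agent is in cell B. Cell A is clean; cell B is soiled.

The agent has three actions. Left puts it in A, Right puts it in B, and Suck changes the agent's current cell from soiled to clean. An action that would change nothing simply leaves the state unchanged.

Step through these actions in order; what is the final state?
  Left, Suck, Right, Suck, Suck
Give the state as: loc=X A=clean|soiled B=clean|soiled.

loc=B A=clean B=clean

step 1/5 (Left): loc=A A=clean B=soiled
step 2/5 (Suck): loc=A A=clean B=soiled
step 3/5 (Right): loc=B A=clean B=soiled
step 4/5 (Suck): loc=B A=clean B=clean
step 5/5 (Suck): loc=B A=clean B=clean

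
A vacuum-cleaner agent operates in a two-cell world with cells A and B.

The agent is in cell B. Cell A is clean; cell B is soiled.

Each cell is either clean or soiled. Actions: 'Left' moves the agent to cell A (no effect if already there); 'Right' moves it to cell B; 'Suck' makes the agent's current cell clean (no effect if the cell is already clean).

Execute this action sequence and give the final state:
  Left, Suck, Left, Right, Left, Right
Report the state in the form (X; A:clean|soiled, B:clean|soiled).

(B; A:clean, B:soiled)

1) do Left; now (A; A:clean, B:soiled)
2) do Suck; now (A; A:clean, B:soiled)
3) do Left; now (A; A:clean, B:soiled)
4) do Right; now (B; A:clean, B:soiled)
5) do Left; now (A; A:clean, B:soiled)
6) do Right; now (B; A:clean, B:soiled)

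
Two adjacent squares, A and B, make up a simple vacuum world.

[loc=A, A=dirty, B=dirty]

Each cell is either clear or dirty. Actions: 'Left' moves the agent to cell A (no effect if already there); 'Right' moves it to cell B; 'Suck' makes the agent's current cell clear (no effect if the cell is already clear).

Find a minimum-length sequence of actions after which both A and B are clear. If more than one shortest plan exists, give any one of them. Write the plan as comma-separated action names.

t=1 Suck ⇒ loc=A A=clear B=dirty
t=2 Right ⇒ loc=B A=clear B=dirty
t=3 Suck ⇒ loc=B A=clear B=clear
min 3: Suck A + move + Suck B

Suck, Right, Suck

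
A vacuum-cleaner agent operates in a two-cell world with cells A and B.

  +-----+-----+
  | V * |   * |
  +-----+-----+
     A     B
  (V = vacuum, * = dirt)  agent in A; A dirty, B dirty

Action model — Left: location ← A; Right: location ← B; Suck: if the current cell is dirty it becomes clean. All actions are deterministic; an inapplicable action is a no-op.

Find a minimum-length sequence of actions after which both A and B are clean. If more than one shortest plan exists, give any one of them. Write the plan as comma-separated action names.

Suck (#1): in A — A clean, B dirty
Right (#2): in B — A clean, B dirty
Suck (#3): in B — A clean, B clean
min 3: Suck A + move + Suck B

Suck, Right, Suck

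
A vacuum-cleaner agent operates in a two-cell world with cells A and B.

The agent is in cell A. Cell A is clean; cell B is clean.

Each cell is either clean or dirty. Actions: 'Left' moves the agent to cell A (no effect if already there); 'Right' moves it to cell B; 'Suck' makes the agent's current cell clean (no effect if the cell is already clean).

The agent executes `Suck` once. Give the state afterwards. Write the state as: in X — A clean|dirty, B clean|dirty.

in A — A clean, B clean

start: in A — A clean, B clean
t=1 Suck ⇒ in A — A clean, B clean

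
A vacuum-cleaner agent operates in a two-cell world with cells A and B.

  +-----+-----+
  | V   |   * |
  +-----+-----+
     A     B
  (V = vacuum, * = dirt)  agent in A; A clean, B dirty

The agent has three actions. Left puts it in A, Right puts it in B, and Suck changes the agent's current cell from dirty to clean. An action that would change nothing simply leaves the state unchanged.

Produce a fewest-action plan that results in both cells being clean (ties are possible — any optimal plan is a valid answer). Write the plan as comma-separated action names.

Right, Suck

[1] after Right: <B|clean|dirty>
[2] after Suck: <B|clean|clean>
min 2: go B then Suck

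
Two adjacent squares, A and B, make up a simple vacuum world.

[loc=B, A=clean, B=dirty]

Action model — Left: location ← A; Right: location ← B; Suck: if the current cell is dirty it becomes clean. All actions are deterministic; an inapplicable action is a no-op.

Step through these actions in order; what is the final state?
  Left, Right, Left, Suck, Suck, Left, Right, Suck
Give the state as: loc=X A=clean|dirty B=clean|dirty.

loc=B A=clean B=clean

Left (#1): loc=A A=clean B=dirty
Right (#2): loc=B A=clean B=dirty
Left (#3): loc=A A=clean B=dirty
Suck (#4): loc=A A=clean B=dirty
Suck (#5): loc=A A=clean B=dirty
Left (#6): loc=A A=clean B=dirty
Right (#7): loc=B A=clean B=dirty
Suck (#8): loc=B A=clean B=clean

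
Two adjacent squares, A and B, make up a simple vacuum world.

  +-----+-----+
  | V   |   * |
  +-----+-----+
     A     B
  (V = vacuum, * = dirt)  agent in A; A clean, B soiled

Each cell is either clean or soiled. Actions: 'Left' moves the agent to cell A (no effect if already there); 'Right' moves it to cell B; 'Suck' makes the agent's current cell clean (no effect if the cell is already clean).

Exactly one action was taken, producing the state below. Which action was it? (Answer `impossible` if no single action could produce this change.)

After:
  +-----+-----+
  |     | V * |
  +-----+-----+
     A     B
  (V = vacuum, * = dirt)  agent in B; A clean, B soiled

try  Left: (A; A:clean, B:soiled)
try Right: (B; A:clean, B:soiled)  ← match
try  Suck: (A; A:clean, B:soiled)

Right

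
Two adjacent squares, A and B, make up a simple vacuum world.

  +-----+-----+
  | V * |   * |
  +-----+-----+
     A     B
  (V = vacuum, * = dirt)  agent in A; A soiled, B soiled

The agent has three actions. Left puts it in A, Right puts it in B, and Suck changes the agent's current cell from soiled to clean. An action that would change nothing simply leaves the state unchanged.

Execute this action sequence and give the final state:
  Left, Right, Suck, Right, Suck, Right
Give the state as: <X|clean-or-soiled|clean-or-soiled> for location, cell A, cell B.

<B|soiled|clean>

[1] after Left: <A|soiled|soiled>
[2] after Right: <B|soiled|soiled>
[3] after Suck: <B|soiled|clean>
[4] after Right: <B|soiled|clean>
[5] after Suck: <B|soiled|clean>
[6] after Right: <B|soiled|clean>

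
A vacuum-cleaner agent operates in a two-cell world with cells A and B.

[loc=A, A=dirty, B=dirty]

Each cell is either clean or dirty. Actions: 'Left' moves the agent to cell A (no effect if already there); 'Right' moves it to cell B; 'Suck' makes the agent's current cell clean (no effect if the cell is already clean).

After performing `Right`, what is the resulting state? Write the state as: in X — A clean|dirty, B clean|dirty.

start: in A — A dirty, B dirty
t=1 Right ⇒ in B — A dirty, B dirty

in B — A dirty, B dirty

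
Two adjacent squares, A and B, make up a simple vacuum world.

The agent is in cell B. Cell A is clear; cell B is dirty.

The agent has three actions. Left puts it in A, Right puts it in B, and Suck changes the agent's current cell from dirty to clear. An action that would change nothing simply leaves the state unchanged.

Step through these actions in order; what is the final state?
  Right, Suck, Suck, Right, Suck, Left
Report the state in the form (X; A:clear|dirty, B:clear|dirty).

(A; A:clear, B:clear)

[1] after Right: (B; A:clear, B:dirty)
[2] after Suck: (B; A:clear, B:clear)
[3] after Suck: (B; A:clear, B:clear)
[4] after Right: (B; A:clear, B:clear)
[5] after Suck: (B; A:clear, B:clear)
[6] after Left: (A; A:clear, B:clear)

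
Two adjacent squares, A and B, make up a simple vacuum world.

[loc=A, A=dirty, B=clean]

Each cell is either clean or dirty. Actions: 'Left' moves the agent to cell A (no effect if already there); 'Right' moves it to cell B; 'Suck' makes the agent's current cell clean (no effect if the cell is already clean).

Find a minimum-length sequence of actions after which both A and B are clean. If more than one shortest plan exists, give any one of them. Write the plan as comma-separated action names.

1) do Suck; now loc=A A=clean B=clean
min 1: A is dirty, one Suck

Suck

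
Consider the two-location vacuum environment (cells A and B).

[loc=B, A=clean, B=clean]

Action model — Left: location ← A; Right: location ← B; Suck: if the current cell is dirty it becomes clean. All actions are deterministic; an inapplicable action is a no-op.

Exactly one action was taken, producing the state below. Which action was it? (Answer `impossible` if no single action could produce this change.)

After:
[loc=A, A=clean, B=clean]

try  Left: loc=A A=clean B=clean  ← match
try Right: loc=B A=clean B=clean
try  Suck: loc=B A=clean B=clean

Left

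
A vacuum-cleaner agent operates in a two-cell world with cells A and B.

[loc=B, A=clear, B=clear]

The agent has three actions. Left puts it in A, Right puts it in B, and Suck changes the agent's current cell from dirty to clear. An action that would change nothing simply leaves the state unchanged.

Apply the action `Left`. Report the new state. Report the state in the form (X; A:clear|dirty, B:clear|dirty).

(A; A:clear, B:clear)

start: (B; A:clear, B:clear)
step 1/1 (Left): (A; A:clear, B:clear)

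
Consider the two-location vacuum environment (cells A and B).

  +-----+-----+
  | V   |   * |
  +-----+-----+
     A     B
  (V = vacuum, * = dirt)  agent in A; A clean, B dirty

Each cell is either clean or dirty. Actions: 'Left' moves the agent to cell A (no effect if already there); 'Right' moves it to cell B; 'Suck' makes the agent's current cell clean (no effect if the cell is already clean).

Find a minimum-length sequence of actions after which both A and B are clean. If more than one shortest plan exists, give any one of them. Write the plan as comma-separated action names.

1) do Right; now in B — A clean, B dirty
2) do Suck; now in B — A clean, B clean
min 2: go B then Suck

Right, Suck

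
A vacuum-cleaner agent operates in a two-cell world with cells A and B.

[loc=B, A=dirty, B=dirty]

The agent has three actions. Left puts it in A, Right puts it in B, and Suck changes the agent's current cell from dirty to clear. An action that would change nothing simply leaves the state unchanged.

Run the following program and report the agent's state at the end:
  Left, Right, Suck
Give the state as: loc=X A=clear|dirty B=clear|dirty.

loc=B A=dirty B=clear

t=1 Left ⇒ loc=A A=dirty B=dirty
t=2 Right ⇒ loc=B A=dirty B=dirty
t=3 Suck ⇒ loc=B A=dirty B=clear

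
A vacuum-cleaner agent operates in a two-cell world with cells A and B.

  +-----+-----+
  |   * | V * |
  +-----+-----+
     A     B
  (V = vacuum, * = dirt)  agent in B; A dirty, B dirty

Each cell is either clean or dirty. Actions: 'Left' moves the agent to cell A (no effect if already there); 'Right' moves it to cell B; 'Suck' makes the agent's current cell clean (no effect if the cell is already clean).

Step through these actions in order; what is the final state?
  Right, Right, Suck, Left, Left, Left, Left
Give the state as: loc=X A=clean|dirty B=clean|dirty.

loc=A A=dirty B=clean

[1] after Right: loc=B A=dirty B=dirty
[2] after Right: loc=B A=dirty B=dirty
[3] after Suck: loc=B A=dirty B=clean
[4] after Left: loc=A A=dirty B=clean
[5] after Left: loc=A A=dirty B=clean
[6] after Left: loc=A A=dirty B=clean
[7] after Left: loc=A A=dirty B=clean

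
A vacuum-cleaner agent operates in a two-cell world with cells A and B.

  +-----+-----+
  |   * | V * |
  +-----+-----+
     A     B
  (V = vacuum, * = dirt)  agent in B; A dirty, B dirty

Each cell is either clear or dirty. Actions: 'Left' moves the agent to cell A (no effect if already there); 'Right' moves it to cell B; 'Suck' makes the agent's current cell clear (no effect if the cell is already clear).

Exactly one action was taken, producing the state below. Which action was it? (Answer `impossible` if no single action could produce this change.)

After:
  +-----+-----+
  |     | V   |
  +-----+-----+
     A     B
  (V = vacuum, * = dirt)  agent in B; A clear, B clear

try  Left: loc=A A=dirty B=dirty
try Right: loc=B A=dirty B=dirty
try  Suck: loc=B A=dirty B=clear
no single action produces the after-state

impossible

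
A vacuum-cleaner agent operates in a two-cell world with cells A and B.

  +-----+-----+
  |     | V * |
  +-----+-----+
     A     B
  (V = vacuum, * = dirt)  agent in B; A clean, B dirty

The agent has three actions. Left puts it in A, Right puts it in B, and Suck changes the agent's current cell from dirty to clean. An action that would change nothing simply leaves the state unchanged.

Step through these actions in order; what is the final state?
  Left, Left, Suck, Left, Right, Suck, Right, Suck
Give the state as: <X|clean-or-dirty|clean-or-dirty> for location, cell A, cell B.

<B|clean|clean>

1) do Left; now <A|clean|dirty>
2) do Left; now <A|clean|dirty>
3) do Suck; now <A|clean|dirty>
4) do Left; now <A|clean|dirty>
5) do Right; now <B|clean|dirty>
6) do Suck; now <B|clean|clean>
7) do Right; now <B|clean|clean>
8) do Suck; now <B|clean|clean>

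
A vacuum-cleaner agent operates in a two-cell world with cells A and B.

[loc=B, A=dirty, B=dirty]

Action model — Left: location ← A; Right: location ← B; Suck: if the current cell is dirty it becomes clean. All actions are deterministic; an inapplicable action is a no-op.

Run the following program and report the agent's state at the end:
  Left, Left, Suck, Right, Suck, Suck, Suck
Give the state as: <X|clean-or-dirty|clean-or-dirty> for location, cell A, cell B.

t=1 Left ⇒ <A|dirty|dirty>
t=2 Left ⇒ <A|dirty|dirty>
t=3 Suck ⇒ <A|clean|dirty>
t=4 Right ⇒ <B|clean|dirty>
t=5 Suck ⇒ <B|clean|clean>
t=6 Suck ⇒ <B|clean|clean>
t=7 Suck ⇒ <B|clean|clean>

<B|clean|clean>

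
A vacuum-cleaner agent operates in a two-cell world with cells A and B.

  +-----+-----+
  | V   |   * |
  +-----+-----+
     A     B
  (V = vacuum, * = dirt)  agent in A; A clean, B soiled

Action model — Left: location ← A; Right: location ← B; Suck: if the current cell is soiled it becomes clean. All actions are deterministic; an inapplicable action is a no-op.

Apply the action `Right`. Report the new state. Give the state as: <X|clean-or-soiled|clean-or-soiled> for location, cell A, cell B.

<B|clean|soiled>

start: <A|clean|soiled>
t=1 Right ⇒ <B|clean|soiled>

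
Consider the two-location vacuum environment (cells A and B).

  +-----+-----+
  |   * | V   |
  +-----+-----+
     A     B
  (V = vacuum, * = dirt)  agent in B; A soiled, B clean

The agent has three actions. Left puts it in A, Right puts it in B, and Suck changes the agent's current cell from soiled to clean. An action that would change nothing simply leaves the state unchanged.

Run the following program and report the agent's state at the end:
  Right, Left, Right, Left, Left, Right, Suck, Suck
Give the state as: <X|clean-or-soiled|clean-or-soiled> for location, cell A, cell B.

Right (#1): <B|soiled|clean>
Left (#2): <A|soiled|clean>
Right (#3): <B|soiled|clean>
Left (#4): <A|soiled|clean>
Left (#5): <A|soiled|clean>
Right (#6): <B|soiled|clean>
Suck (#7): <B|soiled|clean>
Suck (#8): <B|soiled|clean>

<B|soiled|clean>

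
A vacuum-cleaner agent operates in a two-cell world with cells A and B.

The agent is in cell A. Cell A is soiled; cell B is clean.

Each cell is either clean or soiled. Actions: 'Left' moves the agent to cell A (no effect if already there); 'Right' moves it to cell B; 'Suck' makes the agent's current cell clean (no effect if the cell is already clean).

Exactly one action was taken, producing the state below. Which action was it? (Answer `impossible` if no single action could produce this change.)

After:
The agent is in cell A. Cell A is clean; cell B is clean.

Suck

try  Left: (A; A:soiled, B:clean)
try Right: (B; A:soiled, B:clean)
try  Suck: (A; A:clean, B:clean)  ← match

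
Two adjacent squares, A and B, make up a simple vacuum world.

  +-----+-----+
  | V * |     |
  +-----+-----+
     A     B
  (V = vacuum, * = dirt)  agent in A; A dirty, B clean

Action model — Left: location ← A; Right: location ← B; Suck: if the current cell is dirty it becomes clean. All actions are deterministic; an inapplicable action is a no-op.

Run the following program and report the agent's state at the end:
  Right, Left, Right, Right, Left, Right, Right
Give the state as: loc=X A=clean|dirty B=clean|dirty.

step 1/7 (Right): loc=B A=dirty B=clean
step 2/7 (Left): loc=A A=dirty B=clean
step 3/7 (Right): loc=B A=dirty B=clean
step 4/7 (Right): loc=B A=dirty B=clean
step 5/7 (Left): loc=A A=dirty B=clean
step 6/7 (Right): loc=B A=dirty B=clean
step 7/7 (Right): loc=B A=dirty B=clean

loc=B A=dirty B=clean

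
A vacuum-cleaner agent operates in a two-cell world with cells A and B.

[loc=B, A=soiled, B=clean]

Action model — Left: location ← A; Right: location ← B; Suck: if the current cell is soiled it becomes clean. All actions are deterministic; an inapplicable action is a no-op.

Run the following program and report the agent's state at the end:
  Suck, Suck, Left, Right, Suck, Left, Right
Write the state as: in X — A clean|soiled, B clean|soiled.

in B — A soiled, B clean

t=1 Suck ⇒ in B — A soiled, B clean
t=2 Suck ⇒ in B — A soiled, B clean
t=3 Left ⇒ in A — A soiled, B clean
t=4 Right ⇒ in B — A soiled, B clean
t=5 Suck ⇒ in B — A soiled, B clean
t=6 Left ⇒ in A — A soiled, B clean
t=7 Right ⇒ in B — A soiled, B clean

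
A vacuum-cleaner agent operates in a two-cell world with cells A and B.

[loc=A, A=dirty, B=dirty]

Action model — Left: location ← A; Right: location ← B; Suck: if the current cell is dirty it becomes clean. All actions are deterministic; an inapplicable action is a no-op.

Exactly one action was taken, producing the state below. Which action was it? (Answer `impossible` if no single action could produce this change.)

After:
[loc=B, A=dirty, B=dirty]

Right

try  Left: loc=A A=dirty B=dirty
try Right: loc=B A=dirty B=dirty  ← match
try  Suck: loc=A A=clean B=dirty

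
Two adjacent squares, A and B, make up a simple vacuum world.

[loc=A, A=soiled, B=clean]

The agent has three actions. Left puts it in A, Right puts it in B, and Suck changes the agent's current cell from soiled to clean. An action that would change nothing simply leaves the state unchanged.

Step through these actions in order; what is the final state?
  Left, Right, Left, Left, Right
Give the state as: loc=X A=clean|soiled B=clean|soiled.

loc=B A=soiled B=clean

t=1 Left ⇒ loc=A A=soiled B=clean
t=2 Right ⇒ loc=B A=soiled B=clean
t=3 Left ⇒ loc=A A=soiled B=clean
t=4 Left ⇒ loc=A A=soiled B=clean
t=5 Right ⇒ loc=B A=soiled B=clean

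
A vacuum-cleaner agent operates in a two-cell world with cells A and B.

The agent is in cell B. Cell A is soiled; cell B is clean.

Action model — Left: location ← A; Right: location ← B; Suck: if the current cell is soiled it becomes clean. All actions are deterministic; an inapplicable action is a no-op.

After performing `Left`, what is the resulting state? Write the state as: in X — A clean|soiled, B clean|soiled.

in A — A soiled, B clean

start: in B — A soiled, B clean
step 1/1 (Left): in A — A soiled, B clean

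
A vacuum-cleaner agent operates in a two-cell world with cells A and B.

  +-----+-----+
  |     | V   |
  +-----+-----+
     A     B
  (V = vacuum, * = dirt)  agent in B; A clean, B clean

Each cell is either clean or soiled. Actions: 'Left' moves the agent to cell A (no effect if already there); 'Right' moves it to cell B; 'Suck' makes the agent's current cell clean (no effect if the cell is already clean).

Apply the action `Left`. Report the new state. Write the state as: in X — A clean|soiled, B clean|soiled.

in A — A clean, B clean

start: in B — A clean, B clean
1. Left → in A — A clean, B clean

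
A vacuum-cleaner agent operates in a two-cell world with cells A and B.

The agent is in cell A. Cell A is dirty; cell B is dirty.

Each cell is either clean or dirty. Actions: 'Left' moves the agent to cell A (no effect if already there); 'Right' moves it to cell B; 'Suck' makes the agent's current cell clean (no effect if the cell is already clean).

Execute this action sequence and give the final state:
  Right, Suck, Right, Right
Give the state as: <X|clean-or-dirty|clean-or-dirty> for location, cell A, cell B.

Right (#1): <B|dirty|dirty>
Suck (#2): <B|dirty|clean>
Right (#3): <B|dirty|clean>
Right (#4): <B|dirty|clean>

<B|dirty|clean>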